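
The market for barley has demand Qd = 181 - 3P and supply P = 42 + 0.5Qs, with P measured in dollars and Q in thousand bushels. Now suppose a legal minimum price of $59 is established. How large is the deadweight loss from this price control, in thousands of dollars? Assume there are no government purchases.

135

Rearranging supply gives Qs = 2P - 84. Setting quantity demanded equal to quantity supplied, 181 - 3P = 2P - 84, gives P* = 53 and Q* = 22.
The floor of 59 is above the equilibrium price 53, so it binds.
At P = 59: Qd = 181 - 3·59 = 4 and Qs = 2·59 - 84 = 34.
Quantity traded falls to 4. At Q = 4 the demand price is (181 - 4)/3 = 59 and the supply price is (84 + 4)/2 = 44.
Deadweight loss = ½ · (59 - 44) · (22 - 4) = ½ · 15 · 18 = 135.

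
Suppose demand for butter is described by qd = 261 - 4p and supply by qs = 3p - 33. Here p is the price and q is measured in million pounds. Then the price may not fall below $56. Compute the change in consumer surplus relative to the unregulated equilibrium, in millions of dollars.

Without the control the market clears where 261 - 4p = 3p - 33, i.e. p* = 42 and q* = 93.
Since 56 > 42, the floor is binding.
At p = 56: qd = 261 - 4·56 = 37 and qs = 3·56 - 33 = 135.
Consumer surplus without the control is ½ · (65.25 - 42) · 93 = 1081.125.
With the floor, consumers buy 37 units at 56, so CS = ½ · (65.25 - 56) · 37 = 171.125.
Change in consumer surplus = 171.125 - 1081.125 = -910.

-910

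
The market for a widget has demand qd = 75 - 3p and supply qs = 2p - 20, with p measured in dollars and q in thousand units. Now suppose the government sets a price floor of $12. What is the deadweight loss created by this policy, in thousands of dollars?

0

Setting quantity demanded equal to quantity supplied, 75 - 3p = 2p - 20, gives p* = 19 and q* = 18.
Since 12 is below p* = 19, the floor does not bind and the free-market outcome prevails.
Since the control does not bind, no trades are prevented and deadweight loss is zero.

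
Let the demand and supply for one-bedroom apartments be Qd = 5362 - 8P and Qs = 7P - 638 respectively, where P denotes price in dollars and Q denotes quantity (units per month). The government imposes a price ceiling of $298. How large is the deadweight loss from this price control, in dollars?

68276.25

Setting quantity demanded equal to quantity supplied, 5362 - 8P = 7P - 638, gives P* = 400 and Q* = 2162.
Since 298 < 400, the ceiling is binding.
At P = 298: Qd = 5362 - 8·298 = 2978 and Qs = 7·298 - 638 = 1448.
Quantity traded falls to 1448. At Q = 1448 the demand price is (5362 - 1448)/8 = 489.25 and the supply price is (638 + 1448)/7 = 298.
Deadweight loss = ½ · (489.25 - 298) · (2162 - 1448) = ½ · 191.25 · 714 = 68276.25.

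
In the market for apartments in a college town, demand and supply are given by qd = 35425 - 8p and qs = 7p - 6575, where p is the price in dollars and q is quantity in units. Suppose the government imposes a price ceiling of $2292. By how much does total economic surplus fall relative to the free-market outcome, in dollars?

Without the control the market clears where 35425 - 8p = 7p - 6575, i.e. p* = 2800 and q* = 13025.
The ceiling of 2292 is below the equilibrium price 2800, so it binds.
At p = 2292: qd = 35425 - 8·2292 = 17089 and qs = 7·2292 - 6575 = 9469.
Quantity traded falls to 9469. At q = 9469 the demand price is (35425 - 9469)/8 = 3244.5 and the supply price is (6575 + 9469)/7 = 2292.
Deadweight loss = ½ · (3244.5 - 2292) · (13025 - 9469) = ½ · 952.5 · 3556 = 1693545.

1693545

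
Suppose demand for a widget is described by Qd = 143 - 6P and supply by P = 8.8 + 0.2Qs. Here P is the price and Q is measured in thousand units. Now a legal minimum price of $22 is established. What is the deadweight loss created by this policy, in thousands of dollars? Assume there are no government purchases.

Rearranging supply gives Qs = 5P - 44. Equilibrium: 143 - 6P = 5P - 44, so 187 = 11P and P* = 17, Q* = 41.
Because the floor (22) lies above the market-clearing price, it is binding.
At P = 22: Qd = 143 - 6·22 = 11 and Qs = 5·22 - 44 = 66.
Quantity traded falls to 11. At Q = 11 the demand price is (143 - 11)/6 = 22 and the supply price is (44 + 11)/5 = 11.
Deadweight loss = ½ · (22 - 11) · (41 - 11) = ½ · 11 · 30 = 165.

165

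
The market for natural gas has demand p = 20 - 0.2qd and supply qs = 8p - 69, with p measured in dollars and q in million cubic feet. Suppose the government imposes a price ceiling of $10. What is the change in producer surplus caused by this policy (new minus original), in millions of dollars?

Rearranging demand gives qd = 100 - 5p. Equilibrium: 100 - 5p = 8p - 69, so 169 = 13p and p* = 13, q* = 35.
Since 10 < 13, the ceiling is binding.
At p = 10: qd = 100 - 5·10 = 50 and qs = 8·10 - 69 = 11.
Producer surplus without the control is ½ · (13 - 8.625) · 35 = 76.5625.
With the ceiling, producers sell 11 units at 10, so PS = ½ · (10 - 8.625) · 11 = 7.5625.
Change in producer surplus = 7.5625 - 76.5625 = -69.

-69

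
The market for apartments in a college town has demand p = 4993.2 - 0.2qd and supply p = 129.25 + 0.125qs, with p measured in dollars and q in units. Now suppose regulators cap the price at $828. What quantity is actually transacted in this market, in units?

5590

Rearranging demand gives qd = 24966 - 5p; rearranging supply gives qs = 8p - 1034. Without the control the market clears where 24966 - 5p = 8p - 1034, i.e. p* = 2000 and q* = 14966.
Because the ceiling (828) lies below the market-clearing price, it is binding.
At p = 828: qd = 24966 - 5·828 = 20826 and qs = 8·828 - 1034 = 5590.
The quantity actually transacted is the short side, supply: 5590.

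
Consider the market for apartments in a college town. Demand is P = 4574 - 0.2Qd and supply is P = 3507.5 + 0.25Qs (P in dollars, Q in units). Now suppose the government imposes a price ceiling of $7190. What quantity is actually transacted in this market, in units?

2370

Rearranging demand gives Qd = 22870 - 5P; rearranging supply gives Qs = 4P - 14030. Equilibrium: 22870 - 5P = 4P - 14030, so 36900 = 9P and P* = 4100, Q* = 2370.
Since 7190 is above P* = 4100, the ceiling does not bind and the free-market outcome prevails.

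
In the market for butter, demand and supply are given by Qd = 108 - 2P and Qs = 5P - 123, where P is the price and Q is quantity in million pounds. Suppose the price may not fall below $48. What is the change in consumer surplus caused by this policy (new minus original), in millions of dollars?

Equilibrium: 108 - 2P = 5P - 123, so 231 = 7P and P* = 33, Q* = 42.
Because the floor (48) lies above the market-clearing price, it is binding.
At P = 48: Qd = 108 - 2·48 = 12 and Qs = 5·48 - 123 = 117.
Consumer surplus without the control is ½ · (54 - 33) · 42 = 441.
With the floor, consumers buy 12 units at 48, so CS = ½ · (54 - 48) · 12 = 36.
Change in consumer surplus = 36 - 441 = -405.

-405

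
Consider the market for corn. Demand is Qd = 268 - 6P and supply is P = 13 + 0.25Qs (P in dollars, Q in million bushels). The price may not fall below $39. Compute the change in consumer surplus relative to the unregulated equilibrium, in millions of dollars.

Rearranging supply gives Qs = 4P - 52. Without the control the market clears where 268 - 6P = 4P - 52, i.e. P* = 32 and Q* = 76.
Since 39 > 32, the floor is binding.
At P = 39: Qd = 268 - 6·39 = 34 and Qs = 4·39 - 52 = 104.
Consumer surplus without the control is ½ · (134/3 - 32) · 76 = 1444/3.
With the floor, consumers buy 34 units at 39, so CS = ½ · (134/3 - 39) · 34 = 289/3.
Change in consumer surplus = 289/3 - 1444/3 = -385.

-385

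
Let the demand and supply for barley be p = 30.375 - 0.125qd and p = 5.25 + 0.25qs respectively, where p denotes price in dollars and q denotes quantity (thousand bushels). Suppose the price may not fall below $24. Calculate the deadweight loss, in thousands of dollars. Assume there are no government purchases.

Rearranging demand gives qd = 243 - 8p; rearranging supply gives qs = 4p - 21. In a free market, 243 - 8p = 4p - 21 gives the equilibrium p* = 22, q* = 67.
Because the floor (24) lies above the market-clearing price, it is binding.
At p = 24: qd = 243 - 8·24 = 51 and qs = 4·24 - 21 = 75.
Quantity traded falls to 51. At q = 51 the demand price is (243 - 51)/8 = 24 and the supply price is (21 + 51)/4 = 18.
Deadweight loss = ½ · (24 - 18) · (67 - 51) = ½ · 6 · 16 = 48.

48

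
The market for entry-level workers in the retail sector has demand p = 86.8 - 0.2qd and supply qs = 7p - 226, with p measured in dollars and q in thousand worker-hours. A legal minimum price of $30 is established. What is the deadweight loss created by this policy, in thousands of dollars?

0

Rearranging demand gives qd = 434 - 5p. In a free market, 434 - 5p = 7p - 226 gives the equilibrium p* = 55, q* = 159.
The floor of 30 is below the equilibrium price 55, so it is not binding; the market clears at p* = 55, q* = 159.
Since the control does not bind, no trades are prevented and deadweight loss is zero.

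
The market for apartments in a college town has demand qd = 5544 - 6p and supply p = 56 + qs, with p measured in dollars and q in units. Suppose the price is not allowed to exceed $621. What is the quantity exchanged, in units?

565

Rearranging supply gives qs = p - 56. Equilibrium: 5544 - 6p = p - 56, so 5600 = 7p and p* = 800, q* = 744.
The ceiling of 621 is below the equilibrium price 800, so it binds.
At p = 621: qd = 5544 - 6·621 = 1818 and qs = 621 - 56 = 565.
The quantity actually transacted is the short side, supply: 565.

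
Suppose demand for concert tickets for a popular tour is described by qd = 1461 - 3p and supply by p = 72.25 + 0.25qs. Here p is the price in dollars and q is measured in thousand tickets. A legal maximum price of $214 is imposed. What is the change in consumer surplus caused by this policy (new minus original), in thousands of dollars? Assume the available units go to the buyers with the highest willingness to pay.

16956

Rearranging supply gives qs = 4p - 289. Equilibrium: 1461 - 3p = 4p - 289, so 1750 = 7p and p* = 250, q* = 711.
Because the ceiling (214) lies below the market-clearing price, it is binding.
At p = 214: qd = 1461 - 3·214 = 819 and qs = 4·214 - 289 = 567.
Consumer surplus without the control is ½ · (487 - 250) · 711 = 84253.5.
With the ceiling, 567 units are sold at 214 (assume they go to the highest-value buyers). The demand price at q = 567 is 298, so CS = ½ · [(487 - 214) + (298 - 214)] · 567 = 101209.5.
Change in consumer surplus = 101209.5 - 84253.5 = 16956.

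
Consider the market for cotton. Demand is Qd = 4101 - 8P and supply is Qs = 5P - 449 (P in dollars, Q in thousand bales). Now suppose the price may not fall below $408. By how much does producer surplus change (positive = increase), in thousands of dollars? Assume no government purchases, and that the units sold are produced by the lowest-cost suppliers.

27016.4

Setting quantity demanded equal to quantity supplied, 4101 - 8P = 5P - 449, gives P* = 350 and Q* = 1301.
Because the floor (408) lies above the market-clearing price, it is binding.
At P = 408: Qd = 4101 - 8·408 = 837 and Qs = 5·408 - 449 = 1591.
Producer surplus without the control is ½ · (350 - 89.8) · 1301 = 169260.1.
With the floor, 837 units are sold at 408. The supply price at Q = 837 is 257.2, so PS = ½ · [(408 - 89.8) + (408 - 257.2)] · 837 = 196276.5.
Change in producer surplus = 196276.5 - 169260.1 = 27016.4.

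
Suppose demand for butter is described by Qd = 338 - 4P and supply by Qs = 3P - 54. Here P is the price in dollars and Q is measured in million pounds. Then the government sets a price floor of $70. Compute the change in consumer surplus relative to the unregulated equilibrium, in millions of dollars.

Setting quantity demanded equal to quantity supplied, 338 - 4P = 3P - 54, gives P* = 56 and Q* = 114.
Since 70 > 56, the floor is binding.
At P = 70: Qd = 338 - 4·70 = 58 and Qs = 3·70 - 54 = 156.
Consumer surplus without the control is ½ · (84.5 - 56) · 114 = 1624.5.
With the floor, consumers buy 58 units at 70, so CS = ½ · (84.5 - 70) · 58 = 420.5.
Change in consumer surplus = 420.5 - 1624.5 = -1204.

-1204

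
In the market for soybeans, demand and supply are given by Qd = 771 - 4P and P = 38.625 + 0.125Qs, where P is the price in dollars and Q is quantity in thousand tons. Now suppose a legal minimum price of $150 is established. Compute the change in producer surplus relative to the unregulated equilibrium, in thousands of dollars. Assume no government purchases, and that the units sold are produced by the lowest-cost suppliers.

6660

Rearranging supply gives Qs = 8P - 309. Setting quantity demanded equal to quantity supplied, 771 - 4P = 8P - 309, gives P* = 90 and Q* = 411.
Since 150 > 90, the floor is binding.
At P = 150: Qd = 771 - 4·150 = 171 and Qs = 8·150 - 309 = 891.
Producer surplus without the control is ½ · (90 - 38.625) · 411 = 10557.5625.
With the floor, 171 units are sold at 150. The supply price at Q = 171 is 60, so PS = ½ · [(150 - 38.625) + (150 - 60)] · 171 = 17217.5625.
Change in producer surplus = 17217.5625 - 10557.5625 = 6660.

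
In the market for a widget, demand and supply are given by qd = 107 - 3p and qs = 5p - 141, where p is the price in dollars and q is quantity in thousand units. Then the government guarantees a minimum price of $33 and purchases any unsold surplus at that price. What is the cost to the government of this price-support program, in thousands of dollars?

Without the control the market clears where 107 - 3p = 5p - 141, i.e. p* = 31 and q* = 14.
The floor of 33 is above the equilibrium price 31, so it binds.
At p = 33: qd = 107 - 3·33 = 8 and qs = 5·33 - 141 = 24.
Surplus = qs - qd = 16.
Government expenditure = surplus × support price = 16 × 33 = 528.

528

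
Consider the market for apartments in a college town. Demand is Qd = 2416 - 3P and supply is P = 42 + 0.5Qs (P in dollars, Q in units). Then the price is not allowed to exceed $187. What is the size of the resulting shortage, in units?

Rearranging supply gives Qs = 2P - 84. Equilibrium: 2416 - 3P = 2P - 84, so 2500 = 5P and P* = 500, Q* = 916.
The ceiling of 187 is below the equilibrium price 500, so it binds.
At P = 187: Qd = 2416 - 3·187 = 1855 and Qs = 2·187 - 84 = 290.
Shortage = Qd - Qs = 1855 - 290 = 1565.

1565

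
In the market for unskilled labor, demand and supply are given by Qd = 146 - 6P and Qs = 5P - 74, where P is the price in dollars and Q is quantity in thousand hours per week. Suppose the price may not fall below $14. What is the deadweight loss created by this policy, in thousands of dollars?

0

Without the control the market clears where 146 - 6P = 5P - 74, i.e. P* = 20 and Q* = 26.
Since 14 is below P* = 20, the floor does not bind and the free-market outcome prevails.
Since the control does not bind, no trades are prevented and deadweight loss is zero.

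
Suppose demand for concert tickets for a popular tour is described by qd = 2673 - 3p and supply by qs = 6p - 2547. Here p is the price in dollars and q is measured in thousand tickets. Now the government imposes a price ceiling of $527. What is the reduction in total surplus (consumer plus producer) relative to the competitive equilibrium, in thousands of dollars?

Setting quantity demanded equal to quantity supplied, 2673 - 3p = 6p - 2547, gives p* = 580 and q* = 933.
The ceiling of 527 is below the equilibrium price 580, so it binds.
At p = 527: qd = 2673 - 3·527 = 1092 and qs = 6·527 - 2547 = 615.
Quantity traded falls to 615. At q = 615 the demand price is (2673 - 615)/3 = 686 and the supply price is (2547 + 615)/6 = 527.
Deadweight loss = ½ · (686 - 527) · (933 - 615) = ½ · 159 · 318 = 25281.

25281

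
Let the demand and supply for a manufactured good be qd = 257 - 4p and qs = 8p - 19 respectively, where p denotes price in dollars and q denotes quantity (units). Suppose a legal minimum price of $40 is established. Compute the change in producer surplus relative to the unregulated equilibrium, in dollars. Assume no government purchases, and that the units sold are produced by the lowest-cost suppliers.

1360

Without the control the market clears where 257 - 4p = 8p - 19, i.e. p* = 23 and q* = 165.
Since 40 > 23, the floor is binding.
At p = 40: qd = 257 - 4·40 = 97 and qs = 8·40 - 19 = 301.
Producer surplus without the control is ½ · (23 - 2.375) · 165 = 1701.5625.
With the floor, 97 units are sold at 40. The supply price at q = 97 is 14.5, so PS = ½ · [(40 - 2.375) + (40 - 14.5)] · 97 = 3061.5625.
Change in producer surplus = 3061.5625 - 1701.5625 = 1360.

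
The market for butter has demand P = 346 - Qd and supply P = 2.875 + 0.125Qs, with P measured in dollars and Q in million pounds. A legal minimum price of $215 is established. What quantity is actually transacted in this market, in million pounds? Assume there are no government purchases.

Rearranging demand gives Qd = 346 - P; rearranging supply gives Qs = 8P - 23. Without the control the market clears where 346 - P = 8P - 23, i.e. P* = 41 and Q* = 305.
The floor of 215 is above the equilibrium price 41, so it binds.
At P = 215: Qd = 346 - 215 = 131 and Qs = 8·215 - 23 = 1697.
The quantity actually transacted is the short side, demand: 131.

131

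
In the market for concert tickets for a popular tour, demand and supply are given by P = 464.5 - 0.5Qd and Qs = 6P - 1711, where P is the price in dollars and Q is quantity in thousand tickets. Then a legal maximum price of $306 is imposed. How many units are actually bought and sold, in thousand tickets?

125

Rearranging demand gives Qd = 929 - 2P. Equilibrium: 929 - 2P = 6P - 1711, so 2640 = 8P and P* = 330, Q* = 269.
Since 306 < 330, the ceiling is binding.
At P = 306: Qd = 929 - 2·306 = 317 and Qs = 6·306 - 1711 = 125.
The quantity actually transacted is the short side, supply: 125.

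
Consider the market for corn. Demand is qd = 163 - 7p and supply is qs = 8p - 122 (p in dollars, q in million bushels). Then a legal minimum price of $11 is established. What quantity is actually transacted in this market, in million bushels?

30

Setting quantity demanded equal to quantity supplied, 163 - 7p = 8p - 122, gives p* = 19 and q* = 30.
The floor of 11 is below the equilibrium price 19, so it is not binding; the market clears at p* = 19, q* = 30.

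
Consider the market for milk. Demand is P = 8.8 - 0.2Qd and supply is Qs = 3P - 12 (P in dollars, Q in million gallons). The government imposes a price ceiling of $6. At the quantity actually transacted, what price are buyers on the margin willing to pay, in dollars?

7.6

Rearranging demand gives Qd = 44 - 5P. Without the control the market clears where 44 - 5P = 3P - 12, i.e. P* = 7 and Q* = 9.
The ceiling of 6 is below the equilibrium price 7, so it binds.
At P = 6: Qd = 44 - 5·6 = 14 and Qs = 3·6 - 12 = 6.
Only 6 units reach the market. On the demand curve, the marginal buyer's willingness to pay at Q = 6 is (44 - 6)/5 = 7.6.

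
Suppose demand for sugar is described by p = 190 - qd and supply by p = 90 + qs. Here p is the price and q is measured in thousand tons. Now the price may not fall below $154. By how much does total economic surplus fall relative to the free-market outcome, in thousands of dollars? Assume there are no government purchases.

196

Rearranging demand gives qd = 190 - p; rearranging supply gives qs = p - 90. Setting quantity demanded equal to quantity supplied, 190 - p = p - 90, gives p* = 140 and q* = 50.
Because the floor (154) lies above the market-clearing price, it is binding.
At p = 154: qd = 190 - 154 = 36 and qs = 154 - 90 = 64.
Quantity traded falls to 36. At q = 36 the demand price is 190 - 36 = 154 and the supply price is 90 + 36 = 126.
Deadweight loss = ½ · (154 - 126) · (50 - 36) = ½ · 28 · 14 = 196.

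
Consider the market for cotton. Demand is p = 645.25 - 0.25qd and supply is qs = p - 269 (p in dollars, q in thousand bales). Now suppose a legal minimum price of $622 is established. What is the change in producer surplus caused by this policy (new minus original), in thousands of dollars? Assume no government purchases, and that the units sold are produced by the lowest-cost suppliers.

-16796

Rearranging demand gives qd = 2581 - 4p. Equilibrium: 2581 - 4p = p - 269, so 2850 = 5p and p* = 570, q* = 301.
Because the floor (622) lies above the market-clearing price, it is binding.
At p = 622: qd = 2581 - 4·622 = 93 and qs = 622 - 269 = 353.
Producer surplus without the control is ½ · (570 - 269) · 301 = 45300.5.
With the floor, 93 units are sold at 622. The supply price at q = 93 is 362, so PS = ½ · [(622 - 269) + (622 - 362)] · 93 = 28504.5.
Change in producer surplus = 28504.5 - 45300.5 = -16796.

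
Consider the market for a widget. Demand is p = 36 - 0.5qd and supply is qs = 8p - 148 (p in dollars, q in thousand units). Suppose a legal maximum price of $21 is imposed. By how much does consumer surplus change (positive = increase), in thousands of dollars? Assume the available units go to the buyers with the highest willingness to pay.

4

Rearranging demand gives qd = 72 - 2p. Equilibrium: 72 - 2p = 8p - 148, so 220 = 10p and p* = 22, q* = 28.
Because the ceiling (21) lies below the market-clearing price, it is binding.
At p = 21: qd = 72 - 2·21 = 30 and qs = 8·21 - 148 = 20.
Consumer surplus without the control is ½ · (36 - 22) · 28 = 196.
With the ceiling, 20 units are sold at 21 (assume they go to the highest-value buyers). The demand price at q = 20 is 26, so CS = ½ · [(36 - 21) + (26 - 21)] · 20 = 200.
Change in consumer surplus = 200 - 196 = 4.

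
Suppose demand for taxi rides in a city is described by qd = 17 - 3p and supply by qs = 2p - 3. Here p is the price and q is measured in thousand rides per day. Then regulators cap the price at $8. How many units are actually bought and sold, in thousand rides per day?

5

Without the control the market clears where 17 - 3p = 2p - 3, i.e. p* = 4 and q* = 5.
The ceiling of 8 is above the equilibrium price 4, so it is not binding; the market clears at p* = 4, q* = 5.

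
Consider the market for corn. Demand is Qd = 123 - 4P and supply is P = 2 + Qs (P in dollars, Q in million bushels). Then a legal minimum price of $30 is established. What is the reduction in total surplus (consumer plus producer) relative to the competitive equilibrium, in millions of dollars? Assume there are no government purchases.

Rearranging supply gives Qs = P - 2. In a free market, 123 - 4P = P - 2 gives the equilibrium P* = 25, Q* = 23.
Because the floor (30) lies above the market-clearing price, it is binding.
At P = 30: Qd = 123 - 4·30 = 3 and Qs = 30 - 2 = 28.
Quantity traded falls to 3. At Q = 3 the demand price is (123 - 3)/4 = 30 and the supply price is 2 + 3 = 5.
Deadweight loss = ½ · (30 - 5) · (23 - 3) = ½ · 25 · 20 = 250.

250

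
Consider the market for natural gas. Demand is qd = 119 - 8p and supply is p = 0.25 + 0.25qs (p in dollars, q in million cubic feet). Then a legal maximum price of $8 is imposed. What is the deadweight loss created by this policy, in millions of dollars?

Rearranging supply gives qs = 4p - 1. Equilibrium: 119 - 8p = 4p - 1, so 120 = 12p and p* = 10, q* = 39.
Since 8 < 10, the ceiling is binding.
At p = 8: qd = 119 - 8·8 = 55 and qs = 4·8 - 1 = 31.
Quantity traded falls to 31. At q = 31 the demand price is (119 - 31)/8 = 11 and the supply price is (1 + 31)/4 = 8.
Deadweight loss = ½ · (11 - 8) · (39 - 31) = ½ · 3 · 8 = 12.

12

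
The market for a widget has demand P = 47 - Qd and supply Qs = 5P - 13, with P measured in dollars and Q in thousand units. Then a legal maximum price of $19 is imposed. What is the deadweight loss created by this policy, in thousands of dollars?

0

Rearranging demand gives Qd = 47 - P. Without the control the market clears where 47 - P = 5P - 13, i.e. P* = 10 and Q* = 37.
Since 19 is above P* = 10, the ceiling does not bind and the free-market outcome prevails.
Since the control does not bind, no trades are prevented and deadweight loss is zero.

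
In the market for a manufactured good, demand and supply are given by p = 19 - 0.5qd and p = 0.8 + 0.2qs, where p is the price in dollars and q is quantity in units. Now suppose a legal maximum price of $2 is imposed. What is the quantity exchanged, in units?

Rearranging demand gives qd = 38 - 2p; rearranging supply gives qs = 5p - 4. Equilibrium: 38 - 2p = 5p - 4, so 42 = 7p and p* = 6, q* = 26.
Because the ceiling (2) lies below the market-clearing price, it is binding.
At p = 2: qd = 38 - 2·2 = 34 and qs = 5·2 - 4 = 6.
The quantity actually transacted is the short side, supply: 6.

6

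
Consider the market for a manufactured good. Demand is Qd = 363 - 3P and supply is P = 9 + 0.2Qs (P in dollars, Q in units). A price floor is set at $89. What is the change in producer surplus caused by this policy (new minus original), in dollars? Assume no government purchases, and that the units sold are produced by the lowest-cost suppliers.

2348.4

Rearranging supply gives Qs = 5P - 45. Without the control the market clears where 363 - 3P = 5P - 45, i.e. P* = 51 and Q* = 210.
Since 89 > 51, the floor is binding.
At P = 89: Qd = 363 - 3·89 = 96 and Qs = 5·89 - 45 = 400.
Producer surplus without the control is ½ · (51 - 9) · 210 = 4410.
With the floor, 96 units are sold at 89. The supply price at Q = 96 is 28.2, so PS = ½ · [(89 - 9) + (89 - 28.2)] · 96 = 6758.4.
Change in producer surplus = 6758.4 - 4410 = 2348.4.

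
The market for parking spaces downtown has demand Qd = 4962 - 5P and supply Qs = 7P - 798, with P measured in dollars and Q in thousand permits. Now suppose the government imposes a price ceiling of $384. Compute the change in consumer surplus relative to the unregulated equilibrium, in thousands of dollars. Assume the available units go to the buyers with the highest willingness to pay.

136281.6

Without the control the market clears where 4962 - 5P = 7P - 798, i.e. P* = 480 and Q* = 2562.
The ceiling of 384 is below the equilibrium price 480, so it binds.
At P = 384: Qd = 4962 - 5·384 = 3042 and Qs = 7·384 - 798 = 1890.
Consumer surplus without the control is ½ · (992.4 - 480) · 2562 = 656384.4.
With the ceiling, 1890 units are sold at 384 (assume they go to the highest-value buyers). The demand price at Q = 1890 is 614.4, so CS = ½ · [(992.4 - 384) + (614.4 - 384)] · 1890 = 792666.
Change in consumer surplus = 792666 - 656384.4 = 136281.6.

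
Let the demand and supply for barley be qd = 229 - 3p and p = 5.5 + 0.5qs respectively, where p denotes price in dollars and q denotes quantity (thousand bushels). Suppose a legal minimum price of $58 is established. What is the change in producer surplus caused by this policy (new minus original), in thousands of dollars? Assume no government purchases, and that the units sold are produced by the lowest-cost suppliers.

Rearranging supply gives qs = 2p - 11. Setting quantity demanded equal to quantity supplied, 229 - 3p = 2p - 11, gives p* = 48 and q* = 85.
Because the floor (58) lies above the market-clearing price, it is binding.
At p = 58: qd = 229 - 3·58 = 55 and qs = 2·58 - 11 = 105.
Producer surplus without the control is ½ · (48 - 5.5) · 85 = 1806.25.
With the floor, 55 units are sold at 58. The supply price at q = 55 is 33, so PS = ½ · [(58 - 5.5) + (58 - 33)] · 55 = 2131.25.
Change in producer surplus = 2131.25 - 1806.25 = 325.

325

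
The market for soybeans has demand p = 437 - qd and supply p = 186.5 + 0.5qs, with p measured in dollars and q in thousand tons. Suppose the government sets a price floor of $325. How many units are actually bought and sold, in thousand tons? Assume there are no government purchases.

Rearranging demand gives qd = 437 - p; rearranging supply gives qs = 2p - 373. Without the control the market clears where 437 - p = 2p - 373, i.e. p* = 270 and q* = 167.
Because the floor (325) lies above the market-clearing price, it is binding.
At p = 325: qd = 437 - 325 = 112 and qs = 2·325 - 373 = 277.
The quantity actually transacted is the short side, demand: 112.

112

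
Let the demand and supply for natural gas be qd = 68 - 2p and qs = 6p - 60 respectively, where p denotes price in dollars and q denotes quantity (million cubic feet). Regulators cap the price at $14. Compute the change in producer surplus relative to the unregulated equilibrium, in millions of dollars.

-60

Without the control the market clears where 68 - 2p = 6p - 60, i.e. p* = 16 and q* = 36.
The ceiling of 14 is below the equilibrium price 16, so it binds.
At p = 14: qd = 68 - 2·14 = 40 and qs = 6·14 - 60 = 24.
Producer surplus without the control is ½ · (16 - 10) · 36 = 108.
With the ceiling, producers sell 24 units at 14, so PS = ½ · (14 - 10) · 24 = 48.
Change in producer surplus = 48 - 108 = -60.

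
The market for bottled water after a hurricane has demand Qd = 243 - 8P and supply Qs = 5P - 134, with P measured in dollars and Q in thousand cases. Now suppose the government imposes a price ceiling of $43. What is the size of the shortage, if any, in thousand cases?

0

Setting quantity demanded equal to quantity supplied, 243 - 8P = 5P - 134, gives P* = 29 and Q* = 11.
The ceiling of 43 is above the equilibrium price 29, so it is not binding; the market clears at P* = 29, Q* = 11.
Since the control does not bind, there is no shortage.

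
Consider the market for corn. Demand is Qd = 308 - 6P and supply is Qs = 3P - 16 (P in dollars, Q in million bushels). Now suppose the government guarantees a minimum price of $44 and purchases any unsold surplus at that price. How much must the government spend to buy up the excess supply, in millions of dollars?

3168

Equilibrium: 308 - 6P = 3P - 16, so 324 = 9P and P* = 36, Q* = 92.
Because the floor (44) lies above the market-clearing price, it is binding.
At P = 44: Qd = 308 - 6·44 = 44 and Qs = 3·44 - 16 = 116.
Surplus = Qs - Qd = 72.
Government expenditure = surplus × support price = 72 × 44 = 3168.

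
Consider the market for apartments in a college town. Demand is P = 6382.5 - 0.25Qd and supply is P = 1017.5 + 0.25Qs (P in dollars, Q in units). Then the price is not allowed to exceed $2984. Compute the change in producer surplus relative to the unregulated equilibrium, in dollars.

-6657368

Rearranging demand gives Qd = 25530 - 4P; rearranging supply gives Qs = 4P - 4070. In a free market, 25530 - 4P = 4P - 4070 gives the equilibrium P* = 3700, Q* = 10730.
The ceiling of 2984 is below the equilibrium price 3700, so it binds.
At P = 2984: Qd = 25530 - 4·2984 = 13594 and Qs = 4·2984 - 4070 = 7866.
Producer surplus without the control is ½ · (3700 - 1017.5) · 10730 = 14391612.5.
With the ceiling, producers sell 7866 units at 2984, so PS = ½ · (2984 - 1017.5) · 7866 = 7734244.5.
Change in producer surplus = 7734244.5 - 14391612.5 = -6657368.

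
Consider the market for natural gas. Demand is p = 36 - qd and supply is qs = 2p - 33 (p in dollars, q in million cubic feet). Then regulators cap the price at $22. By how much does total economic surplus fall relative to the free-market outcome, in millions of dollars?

3

Rearranging demand gives qd = 36 - p. In a free market, 36 - p = 2p - 33 gives the equilibrium p* = 23, q* = 13.
Because the ceiling (22) lies below the market-clearing price, it is binding.
At p = 22: qd = 36 - 22 = 14 and qs = 2·22 - 33 = 11.
Quantity traded falls to 11. At q = 11 the demand price is 36 - 11 = 25 and the supply price is (33 + 11)/2 = 22.
Deadweight loss = ½ · (25 - 22) · (13 - 11) = ½ · 3 · 2 = 3.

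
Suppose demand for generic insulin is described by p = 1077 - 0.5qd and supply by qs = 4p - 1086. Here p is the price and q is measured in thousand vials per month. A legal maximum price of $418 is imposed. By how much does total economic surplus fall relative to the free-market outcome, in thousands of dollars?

Rearranging demand gives qd = 2154 - 2p. Without the control the market clears where 2154 - 2p = 4p - 1086, i.e. p* = 540 and q* = 1074.
Because the ceiling (418) lies below the market-clearing price, it is binding.
At p = 418: qd = 2154 - 2·418 = 1318 and qs = 4·418 - 1086 = 586.
Quantity traded falls to 586. At q = 586 the demand price is (2154 - 586)/2 = 784 and the supply price is (1086 + 586)/4 = 418.
Deadweight loss = ½ · (784 - 418) · (1074 - 586) = ½ · 366 · 488 = 89304.

89304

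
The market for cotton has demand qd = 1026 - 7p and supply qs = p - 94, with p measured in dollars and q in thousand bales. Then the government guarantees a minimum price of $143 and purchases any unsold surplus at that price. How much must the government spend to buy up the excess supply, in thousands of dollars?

3432

Without the control the market clears where 1026 - 7p = p - 94, i.e. p* = 140 and q* = 46.
Since 143 > 140, the floor is binding.
At p = 143: qd = 1026 - 7·143 = 25 and qs = 143 - 94 = 49.
Surplus = qs - qd = 24.
Government expenditure = surplus × support price = 24 × 143 = 3432.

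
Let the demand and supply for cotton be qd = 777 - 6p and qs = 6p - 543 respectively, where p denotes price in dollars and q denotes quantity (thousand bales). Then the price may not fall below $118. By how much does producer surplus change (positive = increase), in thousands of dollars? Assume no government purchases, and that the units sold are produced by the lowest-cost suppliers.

360

Equilibrium: 777 - 6p = 6p - 543, so 1320 = 12p and p* = 110, q* = 117.
The floor of 118 is above the equilibrium price 110, so it binds.
At p = 118: qd = 777 - 6·118 = 69 and qs = 6·118 - 543 = 165.
Producer surplus without the control is ½ · (110 - 90.5) · 117 = 1140.75.
With the floor, 69 units are sold at 118. The supply price at q = 69 is 102, so PS = ½ · [(118 - 90.5) + (118 - 102)] · 69 = 1500.75.
Change in producer surplus = 1500.75 - 1140.75 = 360.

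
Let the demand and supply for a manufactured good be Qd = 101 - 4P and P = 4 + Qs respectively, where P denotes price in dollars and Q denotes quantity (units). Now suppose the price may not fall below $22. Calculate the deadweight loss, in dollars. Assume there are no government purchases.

10

Rearranging supply gives Qs = P - 4. Without the control the market clears where 101 - 4P = P - 4, i.e. P* = 21 and Q* = 17.
Because the floor (22) lies above the market-clearing price, it is binding.
At P = 22: Qd = 101 - 4·22 = 13 and Qs = 22 - 4 = 18.
Quantity traded falls to 13. At Q = 13 the demand price is (101 - 13)/4 = 22 and the supply price is 4 + 13 = 17.
Deadweight loss = ½ · (22 - 17) · (17 - 13) = ½ · 5 · 4 = 10.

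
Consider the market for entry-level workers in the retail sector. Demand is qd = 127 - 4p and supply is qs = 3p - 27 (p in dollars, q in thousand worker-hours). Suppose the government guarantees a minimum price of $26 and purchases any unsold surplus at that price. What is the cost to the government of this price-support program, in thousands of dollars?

In a free market, 127 - 4p = 3p - 27 gives the equilibrium p* = 22, q* = 39.
Since 26 > 22, the floor is binding.
At p = 26: qd = 127 - 4·26 = 23 and qs = 3·26 - 27 = 51.
Surplus = qs - qd = 28.
Government expenditure = surplus × support price = 28 × 26 = 728.

728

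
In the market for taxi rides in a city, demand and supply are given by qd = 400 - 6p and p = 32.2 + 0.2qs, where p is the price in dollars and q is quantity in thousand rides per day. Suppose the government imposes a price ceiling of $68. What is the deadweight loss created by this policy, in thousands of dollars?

0

Rearranging supply gives qs = 5p - 161. In a free market, 400 - 6p = 5p - 161 gives the equilibrium p* = 51, q* = 94.
The ceiling of 68 is above the equilibrium price 51, so it is not binding; the market clears at p* = 51, q* = 94.
Since the control does not bind, no trades are prevented and deadweight loss is zero.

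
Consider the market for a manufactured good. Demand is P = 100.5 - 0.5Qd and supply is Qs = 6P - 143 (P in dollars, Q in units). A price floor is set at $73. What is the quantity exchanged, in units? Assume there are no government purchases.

55

Rearranging demand gives Qd = 201 - 2P. Equilibrium: 201 - 2P = 6P - 143, so 344 = 8P and P* = 43, Q* = 115.
The floor of 73 is above the equilibrium price 43, so it binds.
At P = 73: Qd = 201 - 2·73 = 55 and Qs = 6·73 - 143 = 295.
The quantity actually transacted is the short side, demand: 55.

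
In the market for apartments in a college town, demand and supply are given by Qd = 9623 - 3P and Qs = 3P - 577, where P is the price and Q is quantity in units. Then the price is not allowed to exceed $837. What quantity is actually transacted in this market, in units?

1934

Setting quantity demanded equal to quantity supplied, 9623 - 3P = 3P - 577, gives P* = 1700 and Q* = 4523.
Because the ceiling (837) lies below the market-clearing price, it is binding.
At P = 837: Qd = 9623 - 3·837 = 7112 and Qs = 3·837 - 577 = 1934.
The quantity actually transacted is the short side, supply: 1934.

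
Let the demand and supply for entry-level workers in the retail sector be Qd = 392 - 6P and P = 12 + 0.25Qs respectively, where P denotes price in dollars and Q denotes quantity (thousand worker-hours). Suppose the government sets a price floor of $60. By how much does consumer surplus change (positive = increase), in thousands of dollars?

-1280

Rearranging supply gives Qs = 4P - 48. Equilibrium: 392 - 6P = 4P - 48, so 440 = 10P and P* = 44, Q* = 128.
The floor of 60 is above the equilibrium price 44, so it binds.
At P = 60: Qd = 392 - 6·60 = 32 and Qs = 4·60 - 48 = 192.
Consumer surplus without the control is ½ · (196/3 - 44) · 128 = 4096/3.
With the floor, consumers buy 32 units at 60, so CS = ½ · (196/3 - 60) · 32 = 256/3.
Change in consumer surplus = 256/3 - 4096/3 = -1280.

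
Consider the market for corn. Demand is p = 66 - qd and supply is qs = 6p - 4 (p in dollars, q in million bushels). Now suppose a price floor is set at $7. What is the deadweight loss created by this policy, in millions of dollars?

0

Rearranging demand gives qd = 66 - p. Equilibrium: 66 - p = 6p - 4, so 70 = 7p and p* = 10, q* = 56.
Since 7 is below p* = 10, the floor does not bind and the free-market outcome prevails.
Since the control does not bind, no trades are prevented and deadweight loss is zero.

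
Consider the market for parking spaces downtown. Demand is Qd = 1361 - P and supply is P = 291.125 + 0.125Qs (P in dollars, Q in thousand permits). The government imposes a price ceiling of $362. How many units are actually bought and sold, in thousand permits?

567

Rearranging supply gives Qs = 8P - 2329. Equilibrium: 1361 - P = 8P - 2329, so 3690 = 9P and P* = 410, Q* = 951.
The ceiling of 362 is below the equilibrium price 410, so it binds.
At P = 362: Qd = 1361 - 362 = 999 and Qs = 8·362 - 2329 = 567.
The quantity actually transacted is the short side, supply: 567.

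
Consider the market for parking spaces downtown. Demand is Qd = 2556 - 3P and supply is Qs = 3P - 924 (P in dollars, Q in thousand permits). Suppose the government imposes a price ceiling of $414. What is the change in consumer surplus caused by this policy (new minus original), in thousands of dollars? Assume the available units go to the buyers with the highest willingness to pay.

11454

Without the control the market clears where 2556 - 3P = 3P - 924, i.e. P* = 580 and Q* = 816.
Since 414 < 580, the ceiling is binding.
At P = 414: Qd = 2556 - 3·414 = 1314 and Qs = 3·414 - 924 = 318.
Consumer surplus without the control is ½ · (852 - 580) · 816 = 110976.
With the ceiling, 318 units are sold at 414 (assume they go to the highest-value buyers). The demand price at Q = 318 is 746, so CS = ½ · [(852 - 414) + (746 - 414)] · 318 = 122430.
Change in consumer surplus = 122430 - 110976 = 11454.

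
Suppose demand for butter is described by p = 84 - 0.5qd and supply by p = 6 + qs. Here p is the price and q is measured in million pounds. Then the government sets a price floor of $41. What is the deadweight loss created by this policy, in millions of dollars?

0

Rearranging demand gives qd = 168 - 2p; rearranging supply gives qs = p - 6. Equilibrium: 168 - 2p = p - 6, so 174 = 3p and p* = 58, q* = 52.
The floor of 41 is below the equilibrium price 58, so it is not binding; the market clears at p* = 58, q* = 52.
Since the control does not bind, no trades are prevented and deadweight loss is zero.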